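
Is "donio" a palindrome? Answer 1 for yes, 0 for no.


Input: donio
Reversed: oinod
  Compare pos 0 ('d') with pos 4 ('o'): MISMATCH
  Compare pos 1 ('o') with pos 3 ('i'): MISMATCH
Result: not a palindrome

0


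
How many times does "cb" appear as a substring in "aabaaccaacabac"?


Searching for "cb" in "aabaaccaacabac"
Scanning each position:
  Position 0: "aa" => no
  Position 1: "ab" => no
  Position 2: "ba" => no
  Position 3: "aa" => no
  Position 4: "ac" => no
  Position 5: "cc" => no
  Position 6: "ca" => no
  Position 7: "aa" => no
  Position 8: "ac" => no
  Position 9: "ca" => no
  Position 10: "ab" => no
  Position 11: "ba" => no
  Position 12: "ac" => no
Total occurrences: 0

0


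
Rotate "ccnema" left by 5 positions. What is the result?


Input: "ccnema", rotate left by 5
First 5 characters: "ccnem"
Remaining characters: "a"
Concatenate remaining + first: "a" + "ccnem" = "accnem"

accnem


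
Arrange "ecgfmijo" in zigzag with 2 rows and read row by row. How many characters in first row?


Zigzag "ecgfmijo" into 2 rows:
Placing characters:
  'e' => row 0
  'c' => row 1
  'g' => row 0
  'f' => row 1
  'm' => row 0
  'i' => row 1
  'j' => row 0
  'o' => row 1
Rows:
  Row 0: "egmj"
  Row 1: "cfio"
First row length: 4

4


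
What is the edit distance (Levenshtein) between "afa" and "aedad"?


Computing edit distance: "afa" -> "aedad"
DP table:
           a    e    d    a    d
      0    1    2    3    4    5
  a   1    0    1    2    3    4
  f   2    1    1    2    3    4
  a   3    2    2    2    2    3
Edit distance = dp[3][5] = 3

3


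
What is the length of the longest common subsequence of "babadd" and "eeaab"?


LCS of "babadd" and "eeaab"
DP table:
           e    e    a    a    b
      0    0    0    0    0    0
  b   0    0    0    0    0    1
  a   0    0    0    1    1    1
  b   0    0    0    1    1    2
  a   0    0    0    1    2    2
  d   0    0    0    1    2    2
  d   0    0    0    1    2    2
LCS length = dp[6][5] = 2

2


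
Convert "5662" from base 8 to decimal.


Input: "5662" in base 8
Positional expansion:
  Digit '5' (value 5) x 8^3 = 2560
  Digit '6' (value 6) x 8^2 = 384
  Digit '6' (value 6) x 8^1 = 48
  Digit '2' (value 2) x 8^0 = 2
Sum = 2994

2994


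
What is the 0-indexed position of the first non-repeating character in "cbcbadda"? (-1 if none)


Input: cbcbadda
Character frequencies:
  'a': 2
  'b': 2
  'c': 2
  'd': 2
Scanning left to right for freq == 1:
  Position 0 ('c'): freq=2, skip
  Position 1 ('b'): freq=2, skip
  Position 2 ('c'): freq=2, skip
  Position 3 ('b'): freq=2, skip
  Position 4 ('a'): freq=2, skip
  Position 5 ('d'): freq=2, skip
  Position 6 ('d'): freq=2, skip
  Position 7 ('a'): freq=2, skip
  No unique character found => answer = -1

-1


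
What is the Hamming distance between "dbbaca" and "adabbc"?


Comparing "dbbaca" and "adabbc" position by position:
  Position 0: 'd' vs 'a' => differ
  Position 1: 'b' vs 'd' => differ
  Position 2: 'b' vs 'a' => differ
  Position 3: 'a' vs 'b' => differ
  Position 4: 'c' vs 'b' => differ
  Position 5: 'a' vs 'c' => differ
Total differences (Hamming distance): 6

6


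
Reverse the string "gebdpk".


Input: gebdpk
Reading characters right to left:
  Position 5: 'k'
  Position 4: 'p'
  Position 3: 'd'
  Position 2: 'b'
  Position 1: 'e'
  Position 0: 'g'
Reversed: kpdbeg

kpdbeg


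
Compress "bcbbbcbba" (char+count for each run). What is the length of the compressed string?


Input: bcbbbcbba
Runs:
  'b' x 1 => "b1"
  'c' x 1 => "c1"
  'b' x 3 => "b3"
  'c' x 1 => "c1"
  'b' x 2 => "b2"
  'a' x 1 => "a1"
Compressed: "b1c1b3c1b2a1"
Compressed length: 12

12


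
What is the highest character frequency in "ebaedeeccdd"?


Input: ebaedeeccdd
Character counts:
  'a': 1
  'b': 1
  'c': 2
  'd': 3
  'e': 4
Maximum frequency: 4

4


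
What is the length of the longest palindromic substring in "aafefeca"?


Input: "aafefeca"
Checking substrings for palindromes:
  [2:5] "fef" (len 3) => palindrome
  [3:6] "efe" (len 3) => palindrome
  [0:2] "aa" (len 2) => palindrome
Longest palindromic substring: "fef" with length 3

3


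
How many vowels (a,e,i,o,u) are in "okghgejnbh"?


Input: okghgejnbh
Checking each character:
  'o' at position 0: vowel (running total: 1)
  'k' at position 1: consonant
  'g' at position 2: consonant
  'h' at position 3: consonant
  'g' at position 4: consonant
  'e' at position 5: vowel (running total: 2)
  'j' at position 6: consonant
  'n' at position 7: consonant
  'b' at position 8: consonant
  'h' at position 9: consonant
Total vowels: 2

2


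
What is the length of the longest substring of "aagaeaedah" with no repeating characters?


Input: "aagaeaedah"
Sliding window (track last position of each char):
  Position 0 ('a'): window [0,0] length 1 -- new best
  Position 1 ('a'): repeat (last at 0), move window start to 1
  Position 1 ('a'): window [1,1] length 1
  Position 2 ('g'): window [1,2] length 2 -- new best
  Position 3 ('a'): repeat (last at 1), move window start to 2
  Position 3 ('a'): window [2,3] length 2
  Position 4 ('e'): window [2,4] length 3 -- new best
  Position 5 ('a'): repeat (last at 3), move window start to 4
  Position 5 ('a'): window [4,5] length 2
  Position 6 ('e'): repeat (last at 4), move window start to 5
  Position 6 ('e'): window [5,6] length 2
  Position 7 ('d'): window [5,7] length 3
  Position 8 ('a'): repeat (last at 5), move window start to 6
  Position 8 ('a'): window [6,8] length 3
  Position 9 ('h'): window [6,9] length 4 -- new best
Longest substring with no repeats: "edah" with length 4

4


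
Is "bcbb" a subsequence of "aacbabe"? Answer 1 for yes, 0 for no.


Check if "bcbb" is a subsequence of "aacbabe"
Greedy scan:
  Position 0 ('a'): no match needed
  Position 1 ('a'): no match needed
  Position 2 ('c'): no match needed
  Position 3 ('b'): matches sub[0] = 'b'
  Position 4 ('a'): no match needed
  Position 5 ('b'): no match needed
  Position 6 ('e'): no match needed
Only matched 1/4 characters => not a subsequence

0


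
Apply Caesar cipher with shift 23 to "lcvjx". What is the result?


Caesar cipher: shift "lcvjx" by 23
  'l' (pos 11) + 23 = pos 8 = 'i'
  'c' (pos 2) + 23 = pos 25 = 'z'
  'v' (pos 21) + 23 = pos 18 = 's'
  'j' (pos 9) + 23 = pos 6 = 'g'
  'x' (pos 23) + 23 = pos 20 = 'u'
Result: izsgu

izsgu


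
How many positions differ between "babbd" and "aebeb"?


Comparing "babbd" and "aebeb" position by position:
  Position 0: 'b' vs 'a' => DIFFER
  Position 1: 'a' vs 'e' => DIFFER
  Position 2: 'b' vs 'b' => same
  Position 3: 'b' vs 'e' => DIFFER
  Position 4: 'd' vs 'b' => DIFFER
Positions that differ: 4

4


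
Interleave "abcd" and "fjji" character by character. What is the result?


Interleaving "abcd" and "fjji":
  Position 0: 'a' from first, 'f' from second => "af"
  Position 1: 'b' from first, 'j' from second => "bj"
  Position 2: 'c' from first, 'j' from second => "cj"
  Position 3: 'd' from first, 'i' from second => "di"
Result: afbjcjdi

afbjcjdi


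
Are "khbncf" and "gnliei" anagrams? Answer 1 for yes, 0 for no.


Strings: "khbncf", "gnliei"
Sorted first:  bcfhkn
Sorted second: egiiln
Differ at position 0: 'b' vs 'e' => not anagrams

0


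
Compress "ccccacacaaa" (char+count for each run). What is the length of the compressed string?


Input: ccccacacaaa
Runs:
  'c' x 4 => "c4"
  'a' x 1 => "a1"
  'c' x 1 => "c1"
  'a' x 1 => "a1"
  'c' x 1 => "c1"
  'a' x 3 => "a3"
Compressed: "c4a1c1a1c1a3"
Compressed length: 12

12


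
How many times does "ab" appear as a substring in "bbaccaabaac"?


Searching for "ab" in "bbaccaabaac"
Scanning each position:
  Position 0: "bb" => no
  Position 1: "ba" => no
  Position 2: "ac" => no
  Position 3: "cc" => no
  Position 4: "ca" => no
  Position 5: "aa" => no
  Position 6: "ab" => MATCH
  Position 7: "ba" => no
  Position 8: "aa" => no
  Position 9: "ac" => no
Total occurrences: 1

1


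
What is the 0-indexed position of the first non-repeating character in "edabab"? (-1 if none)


Input: edabab
Character frequencies:
  'a': 2
  'b': 2
  'd': 1
  'e': 1
Scanning left to right for freq == 1:
  Position 0 ('e'): unique! => answer = 0

0


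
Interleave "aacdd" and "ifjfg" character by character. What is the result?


Interleaving "aacdd" and "ifjfg":
  Position 0: 'a' from first, 'i' from second => "ai"
  Position 1: 'a' from first, 'f' from second => "af"
  Position 2: 'c' from first, 'j' from second => "cj"
  Position 3: 'd' from first, 'f' from second => "df"
  Position 4: 'd' from first, 'g' from second => "dg"
Result: aiafcjdfdg

aiafcjdfdg


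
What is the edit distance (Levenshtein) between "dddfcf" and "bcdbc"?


Computing edit distance: "dddfcf" -> "bcdbc"
DP table:
           b    c    d    b    c
      0    1    2    3    4    5
  d   1    1    2    2    3    4
  d   2    2    2    2    3    4
  d   3    3    3    2    3    4
  f   4    4    4    3    3    4
  c   5    5    4    4    4    3
  f   6    6    5    5    5    4
Edit distance = dp[6][5] = 4

4


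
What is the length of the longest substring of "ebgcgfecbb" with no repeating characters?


Input: "ebgcgfecbb"
Sliding window (track last position of each char):
  Position 0 ('e'): window [0,0] length 1 -- new best
  Position 1 ('b'): window [0,1] length 2 -- new best
  Position 2 ('g'): window [0,2] length 3 -- new best
  Position 3 ('c'): window [0,3] length 4 -- new best
  Position 4 ('g'): repeat (last at 2), move window start to 3
  Position 4 ('g'): window [3,4] length 2
  Position 5 ('f'): window [3,5] length 3
  Position 6 ('e'): window [3,6] length 4
  Position 7 ('c'): repeat (last at 3), move window start to 4
  Position 7 ('c'): window [4,7] length 4
  Position 8 ('b'): window [4,8] length 5 -- new best
  Position 9 ('b'): repeat (last at 8), move window start to 9
  Position 9 ('b'): window [9,9] length 1
Longest substring with no repeats: "gfecb" with length 5

5


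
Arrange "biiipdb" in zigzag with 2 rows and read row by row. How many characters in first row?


Zigzag "biiipdb" into 2 rows:
Placing characters:
  'b' => row 0
  'i' => row 1
  'i' => row 0
  'i' => row 1
  'p' => row 0
  'd' => row 1
  'b' => row 0
Rows:
  Row 0: "bipb"
  Row 1: "iid"
First row length: 4

4


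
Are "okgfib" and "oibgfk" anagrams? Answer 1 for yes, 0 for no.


Strings: "okgfib", "oibgfk"
Sorted first:  bfgiko
Sorted second: bfgiko
Sorted forms match => anagrams

1


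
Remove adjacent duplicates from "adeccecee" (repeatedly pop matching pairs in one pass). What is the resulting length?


Input: adeccecee
Stack-based adjacent duplicate removal:
  Read 'a': push. Stack: a
  Read 'd': push. Stack: ad
  Read 'e': push. Stack: ade
  Read 'c': push. Stack: adec
  Read 'c': matches stack top 'c' => pop. Stack: ade
  Read 'e': matches stack top 'e' => pop. Stack: ad
  Read 'c': push. Stack: adc
  Read 'e': push. Stack: adce
  Read 'e': matches stack top 'e' => pop. Stack: adc
Final stack: "adc" (length 3)

3


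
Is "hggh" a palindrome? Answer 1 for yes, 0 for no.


Input: hggh
Reversed: hggh
  Compare pos 0 ('h') with pos 3 ('h'): match
  Compare pos 1 ('g') with pos 2 ('g'): match
Result: palindrome

1


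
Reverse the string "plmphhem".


Input: plmphhem
Reading characters right to left:
  Position 7: 'm'
  Position 6: 'e'
  Position 5: 'h'
  Position 4: 'h'
  Position 3: 'p'
  Position 2: 'm'
  Position 1: 'l'
  Position 0: 'p'
Reversed: mehhpmlp

mehhpmlp


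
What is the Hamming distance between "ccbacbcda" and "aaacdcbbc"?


Comparing "ccbacbcda" and "aaacdcbbc" position by position:
  Position 0: 'c' vs 'a' => differ
  Position 1: 'c' vs 'a' => differ
  Position 2: 'b' vs 'a' => differ
  Position 3: 'a' vs 'c' => differ
  Position 4: 'c' vs 'd' => differ
  Position 5: 'b' vs 'c' => differ
  Position 6: 'c' vs 'b' => differ
  Position 7: 'd' vs 'b' => differ
  Position 8: 'a' vs 'c' => differ
Total differences (Hamming distance): 9

9


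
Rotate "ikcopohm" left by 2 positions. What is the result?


Input: "ikcopohm", rotate left by 2
First 2 characters: "ik"
Remaining characters: "copohm"
Concatenate remaining + first: "copohm" + "ik" = "copohmik"

copohmik


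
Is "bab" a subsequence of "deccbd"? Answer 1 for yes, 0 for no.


Check if "bab" is a subsequence of "deccbd"
Greedy scan:
  Position 0 ('d'): no match needed
  Position 1 ('e'): no match needed
  Position 2 ('c'): no match needed
  Position 3 ('c'): no match needed
  Position 4 ('b'): matches sub[0] = 'b'
  Position 5 ('d'): no match needed
Only matched 1/3 characters => not a subsequence

0


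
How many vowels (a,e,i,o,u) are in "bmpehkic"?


Input: bmpehkic
Checking each character:
  'b' at position 0: consonant
  'm' at position 1: consonant
  'p' at position 2: consonant
  'e' at position 3: vowel (running total: 1)
  'h' at position 4: consonant
  'k' at position 5: consonant
  'i' at position 6: vowel (running total: 2)
  'c' at position 7: consonant
Total vowels: 2

2


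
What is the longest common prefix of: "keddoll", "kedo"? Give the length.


Words: keddoll, kedo
  Position 0: all 'k' => match
  Position 1: all 'e' => match
  Position 2: all 'd' => match
  Position 3: ('d', 'o') => mismatch, stop
LCP = "ked" (length 3)

3


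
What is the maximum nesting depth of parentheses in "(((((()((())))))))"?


Input: "(((((()((())))))))"
Tracking depth:
  Position 0 '(': depth becomes 1
  Position 1 '(': depth becomes 2
  Position 2 '(': depth becomes 3
  Position 3 '(': depth becomes 4
  Position 4 '(': depth becomes 5
  Position 5 '(': depth becomes 6
  Position 6 ')': depth becomes 5
  Position 7 '(': depth becomes 6
  Position 8 '(': depth becomes 7
  Position 9 '(': depth becomes 8
  Position 10 ')': depth becomes 7
  Position 11 ')': depth becomes 6
  Position 12 ')': depth becomes 5
  Position 13 ')': depth becomes 4
  Position 14 ')': depth becomes 3
  Position 15 ')': depth becomes 2
  Position 16 ')': depth becomes 1
  Position 17 ')': depth becomes 0
Maximum depth reached: 8

8


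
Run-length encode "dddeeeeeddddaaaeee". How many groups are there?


Input: dddeeeeeddddaaaeee
Scanning for consecutive runs:
  Group 1: 'd' x 3 (positions 0-2)
  Group 2: 'e' x 5 (positions 3-7)
  Group 3: 'd' x 4 (positions 8-11)
  Group 4: 'a' x 3 (positions 12-14)
  Group 5: 'e' x 3 (positions 15-17)
Total groups: 5

5


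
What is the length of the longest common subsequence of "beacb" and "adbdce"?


LCS of "beacb" and "adbdce"
DP table:
           a    d    b    d    c    e
      0    0    0    0    0    0    0
  b   0    0    0    1    1    1    1
  e   0    0    0    1    1    1    2
  a   0    1    1    1    1    1    2
  c   0    1    1    1    1    2    2
  b   0    1    1    2    2    2    2
LCS length = dp[5][6] = 2

2


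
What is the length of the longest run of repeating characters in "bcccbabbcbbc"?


Input: "bcccbabbcbbc"
Scanning for longest run:
  Position 1 ('c'): new char, reset run to 1
  Position 2 ('c'): continues run of 'c', length=2
  Position 3 ('c'): continues run of 'c', length=3
  Position 4 ('b'): new char, reset run to 1
  Position 5 ('a'): new char, reset run to 1
  Position 6 ('b'): new char, reset run to 1
  Position 7 ('b'): continues run of 'b', length=2
  Position 8 ('c'): new char, reset run to 1
  Position 9 ('b'): new char, reset run to 1
  Position 10 ('b'): continues run of 'b', length=2
  Position 11 ('c'): new char, reset run to 1
Longest run: 'c' with length 3

3


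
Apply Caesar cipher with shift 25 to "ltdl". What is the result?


Caesar cipher: shift "ltdl" by 25
  'l' (pos 11) + 25 = pos 10 = 'k'
  't' (pos 19) + 25 = pos 18 = 's'
  'd' (pos 3) + 25 = pos 2 = 'c'
  'l' (pos 11) + 25 = pos 10 = 'k'
Result: ksck

ksck


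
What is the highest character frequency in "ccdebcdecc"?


Input: ccdebcdecc
Character counts:
  'b': 1
  'c': 5
  'd': 2
  'e': 2
Maximum frequency: 5

5


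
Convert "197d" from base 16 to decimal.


Input: "197d" in base 16
Positional expansion:
  Digit '1' (value 1) x 16^3 = 4096
  Digit '9' (value 9) x 16^2 = 2304
  Digit '7' (value 7) x 16^1 = 112
  Digit 'd' (value 13) x 16^0 = 13
Sum = 6525

6525


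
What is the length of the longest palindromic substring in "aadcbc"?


Input: "aadcbc"
Checking substrings for palindromes:
  [3:6] "cbc" (len 3) => palindrome
  [0:2] "aa" (len 2) => palindrome
Longest palindromic substring: "cbc" with length 3

3


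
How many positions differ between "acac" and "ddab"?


Comparing "acac" and "ddab" position by position:
  Position 0: 'a' vs 'd' => DIFFER
  Position 1: 'c' vs 'd' => DIFFER
  Position 2: 'a' vs 'a' => same
  Position 3: 'c' vs 'b' => DIFFER
Positions that differ: 3

3


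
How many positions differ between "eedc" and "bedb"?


Comparing "eedc" and "bedb" position by position:
  Position 0: 'e' vs 'b' => DIFFER
  Position 1: 'e' vs 'e' => same
  Position 2: 'd' vs 'd' => same
  Position 3: 'c' vs 'b' => DIFFER
Positions that differ: 2

2


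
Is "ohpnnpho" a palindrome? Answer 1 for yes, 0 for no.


Input: ohpnnpho
Reversed: ohpnnpho
  Compare pos 0 ('o') with pos 7 ('o'): match
  Compare pos 1 ('h') with pos 6 ('h'): match
  Compare pos 2 ('p') with pos 5 ('p'): match
  Compare pos 3 ('n') with pos 4 ('n'): match
Result: palindrome

1


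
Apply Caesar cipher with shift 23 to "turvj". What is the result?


Caesar cipher: shift "turvj" by 23
  't' (pos 19) + 23 = pos 16 = 'q'
  'u' (pos 20) + 23 = pos 17 = 'r'
  'r' (pos 17) + 23 = pos 14 = 'o'
  'v' (pos 21) + 23 = pos 18 = 's'
  'j' (pos 9) + 23 = pos 6 = 'g'
Result: qrosg

qrosg


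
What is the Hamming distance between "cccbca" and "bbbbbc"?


Comparing "cccbca" and "bbbbbc" position by position:
  Position 0: 'c' vs 'b' => differ
  Position 1: 'c' vs 'b' => differ
  Position 2: 'c' vs 'b' => differ
  Position 3: 'b' vs 'b' => same
  Position 4: 'c' vs 'b' => differ
  Position 5: 'a' vs 'c' => differ
Total differences (Hamming distance): 5

5


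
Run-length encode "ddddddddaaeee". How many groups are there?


Input: ddddddddaaeee
Scanning for consecutive runs:
  Group 1: 'd' x 8 (positions 0-7)
  Group 2: 'a' x 2 (positions 8-9)
  Group 3: 'e' x 3 (positions 10-12)
Total groups: 3

3


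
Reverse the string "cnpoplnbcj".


Input: cnpoplnbcj
Reading characters right to left:
  Position 9: 'j'
  Position 8: 'c'
  Position 7: 'b'
  Position 6: 'n'
  Position 5: 'l'
  Position 4: 'p'
  Position 3: 'o'
  Position 2: 'p'
  Position 1: 'n'
  Position 0: 'c'
Reversed: jcbnlpopnc

jcbnlpopnc


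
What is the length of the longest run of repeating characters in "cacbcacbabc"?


Input: "cacbcacbabc"
Scanning for longest run:
  Position 1 ('a'): new char, reset run to 1
  Position 2 ('c'): new char, reset run to 1
  Position 3 ('b'): new char, reset run to 1
  Position 4 ('c'): new char, reset run to 1
  Position 5 ('a'): new char, reset run to 1
  Position 6 ('c'): new char, reset run to 1
  Position 7 ('b'): new char, reset run to 1
  Position 8 ('a'): new char, reset run to 1
  Position 9 ('b'): new char, reset run to 1
  Position 10 ('c'): new char, reset run to 1
Longest run: 'c' with length 1

1


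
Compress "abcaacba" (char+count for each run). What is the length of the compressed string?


Input: abcaacba
Runs:
  'a' x 1 => "a1"
  'b' x 1 => "b1"
  'c' x 1 => "c1"
  'a' x 2 => "a2"
  'c' x 1 => "c1"
  'b' x 1 => "b1"
  'a' x 1 => "a1"
Compressed: "a1b1c1a2c1b1a1"
Compressed length: 14

14


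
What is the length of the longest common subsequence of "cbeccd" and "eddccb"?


LCS of "cbeccd" and "eddccb"
DP table:
           e    d    d    c    c    b
      0    0    0    0    0    0    0
  c   0    0    0    0    1    1    1
  b   0    0    0    0    1    1    2
  e   0    1    1    1    1    1    2
  c   0    1    1    1    2    2    2
  c   0    1    1    1    2    3    3
  d   0    1    2    2    2    3    3
LCS length = dp[6][6] = 3

3


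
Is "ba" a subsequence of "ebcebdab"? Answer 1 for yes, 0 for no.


Check if "ba" is a subsequence of "ebcebdab"
Greedy scan:
  Position 0 ('e'): no match needed
  Position 1 ('b'): matches sub[0] = 'b'
  Position 2 ('c'): no match needed
  Position 3 ('e'): no match needed
  Position 4 ('b'): no match needed
  Position 5 ('d'): no match needed
  Position 6 ('a'): matches sub[1] = 'a'
  Position 7 ('b'): no match needed
All 2 characters matched => is a subsequence

1


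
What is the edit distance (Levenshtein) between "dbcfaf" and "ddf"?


Computing edit distance: "dbcfaf" -> "ddf"
DP table:
           d    d    f
      0    1    2    3
  d   1    0    1    2
  b   2    1    1    2
  c   3    2    2    2
  f   4    3    3    2
  a   5    4    4    3
  f   6    5    5    4
Edit distance = dp[6][3] = 4

4


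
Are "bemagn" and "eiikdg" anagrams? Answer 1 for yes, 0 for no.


Strings: "bemagn", "eiikdg"
Sorted first:  abegmn
Sorted second: degiik
Differ at position 0: 'a' vs 'd' => not anagrams

0


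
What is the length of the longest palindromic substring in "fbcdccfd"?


Input: "fbcdccfd"
Checking substrings for palindromes:
  [2:5] "cdc" (len 3) => palindrome
  [4:6] "cc" (len 2) => palindrome
Longest palindromic substring: "cdc" with length 3

3


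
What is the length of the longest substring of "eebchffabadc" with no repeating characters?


Input: "eebchffabadc"
Sliding window (track last position of each char):
  Position 0 ('e'): window [0,0] length 1 -- new best
  Position 1 ('e'): repeat (last at 0), move window start to 1
  Position 1 ('e'): window [1,1] length 1
  Position 2 ('b'): window [1,2] length 2 -- new best
  Position 3 ('c'): window [1,3] length 3 -- new best
  Position 4 ('h'): window [1,4] length 4 -- new best
  Position 5 ('f'): window [1,5] length 5 -- new best
  Position 6 ('f'): repeat (last at 5), move window start to 6
  Position 6 ('f'): window [6,6] length 1
  Position 7 ('a'): window [6,7] length 2
  Position 8 ('b'): window [6,8] length 3
  Position 9 ('a'): repeat (last at 7), move window start to 8
  Position 9 ('a'): window [8,9] length 2
  Position 10 ('d'): window [8,10] length 3
  Position 11 ('c'): window [8,11] length 4
Longest substring with no repeats: "ebchf" with length 5

5


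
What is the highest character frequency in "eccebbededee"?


Input: eccebbededee
Character counts:
  'b': 2
  'c': 2
  'd': 2
  'e': 6
Maximum frequency: 6

6


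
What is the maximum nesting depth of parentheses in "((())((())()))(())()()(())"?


Input: "((())((())()))(())()()(())"
Tracking depth:
  Position 0 '(': depth becomes 1
  Position 1 '(': depth becomes 2
  Position 2 '(': depth becomes 3
  Position 3 ')': depth becomes 2
  Position 4 ')': depth becomes 1
  Position 5 '(': depth becomes 2
  Position 6 '(': depth becomes 3
  Position 7 '(': depth becomes 4
  Position 8 ')': depth becomes 3
  Position 9 ')': depth becomes 2
  Position 10 '(': depth becomes 3
  Position 11 ')': depth becomes 2
  Position 12 ')': depth becomes 1
  Position 13 ')': depth becomes 0
  Position 14 '(': depth becomes 1
  Position 15 '(': depth becomes 2
  Position 16 ')': depth becomes 1
  Position 17 ')': depth becomes 0
  Position 18 '(': depth becomes 1
  Position 19 ')': depth becomes 0
  Position 20 '(': depth becomes 1
  Position 21 ')': depth becomes 0
  Position 22 '(': depth becomes 1
  Position 23 '(': depth becomes 2
  Position 24 ')': depth becomes 1
  Position 25 ')': depth becomes 0
Maximum depth reached: 4

4


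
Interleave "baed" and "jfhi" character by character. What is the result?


Interleaving "baed" and "jfhi":
  Position 0: 'b' from first, 'j' from second => "bj"
  Position 1: 'a' from first, 'f' from second => "af"
  Position 2: 'e' from first, 'h' from second => "eh"
  Position 3: 'd' from first, 'i' from second => "di"
Result: bjafehdi

bjafehdi


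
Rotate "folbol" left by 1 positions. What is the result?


Input: "folbol", rotate left by 1
First 1 characters: "f"
Remaining characters: "olbol"
Concatenate remaining + first: "olbol" + "f" = "olbolf"

olbolf


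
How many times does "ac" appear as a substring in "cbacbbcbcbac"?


Searching for "ac" in "cbacbbcbcbac"
Scanning each position:
  Position 0: "cb" => no
  Position 1: "ba" => no
  Position 2: "ac" => MATCH
  Position 3: "cb" => no
  Position 4: "bb" => no
  Position 5: "bc" => no
  Position 6: "cb" => no
  Position 7: "bc" => no
  Position 8: "cb" => no
  Position 9: "ba" => no
  Position 10: "ac" => MATCH
Total occurrences: 2

2


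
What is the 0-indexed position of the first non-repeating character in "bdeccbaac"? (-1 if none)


Input: bdeccbaac
Character frequencies:
  'a': 2
  'b': 2
  'c': 3
  'd': 1
  'e': 1
Scanning left to right for freq == 1:
  Position 0 ('b'): freq=2, skip
  Position 1 ('d'): unique! => answer = 1

1


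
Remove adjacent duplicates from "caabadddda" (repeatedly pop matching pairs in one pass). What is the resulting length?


Input: caabadddda
Stack-based adjacent duplicate removal:
  Read 'c': push. Stack: c
  Read 'a': push. Stack: ca
  Read 'a': matches stack top 'a' => pop. Stack: c
  Read 'b': push. Stack: cb
  Read 'a': push. Stack: cba
  Read 'd': push. Stack: cbad
  Read 'd': matches stack top 'd' => pop. Stack: cba
  Read 'd': push. Stack: cbad
  Read 'd': matches stack top 'd' => pop. Stack: cba
  Read 'a': matches stack top 'a' => pop. Stack: cb
Final stack: "cb" (length 2)

2


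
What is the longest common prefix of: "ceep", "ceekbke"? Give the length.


Words: ceep, ceekbke
  Position 0: all 'c' => match
  Position 1: all 'e' => match
  Position 2: all 'e' => match
  Position 3: ('p', 'k') => mismatch, stop
LCP = "cee" (length 3)

3


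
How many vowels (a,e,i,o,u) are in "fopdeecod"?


Input: fopdeecod
Checking each character:
  'f' at position 0: consonant
  'o' at position 1: vowel (running total: 1)
  'p' at position 2: consonant
  'd' at position 3: consonant
  'e' at position 4: vowel (running total: 2)
  'e' at position 5: vowel (running total: 3)
  'c' at position 6: consonant
  'o' at position 7: vowel (running total: 4)
  'd' at position 8: consonant
Total vowels: 4

4


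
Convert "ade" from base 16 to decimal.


Input: "ade" in base 16
Positional expansion:
  Digit 'a' (value 10) x 16^2 = 2560
  Digit 'd' (value 13) x 16^1 = 208
  Digit 'e' (value 14) x 16^0 = 14
Sum = 2782

2782


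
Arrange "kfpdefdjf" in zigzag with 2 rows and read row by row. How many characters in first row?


Zigzag "kfpdefdjf" into 2 rows:
Placing characters:
  'k' => row 0
  'f' => row 1
  'p' => row 0
  'd' => row 1
  'e' => row 0
  'f' => row 1
  'd' => row 0
  'j' => row 1
  'f' => row 0
Rows:
  Row 0: "kpedf"
  Row 1: "fdfj"
First row length: 5

5


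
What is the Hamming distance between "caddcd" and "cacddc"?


Comparing "caddcd" and "cacddc" position by position:
  Position 0: 'c' vs 'c' => same
  Position 1: 'a' vs 'a' => same
  Position 2: 'd' vs 'c' => differ
  Position 3: 'd' vs 'd' => same
  Position 4: 'c' vs 'd' => differ
  Position 5: 'd' vs 'c' => differ
Total differences (Hamming distance): 3

3


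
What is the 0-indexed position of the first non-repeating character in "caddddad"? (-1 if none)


Input: caddddad
Character frequencies:
  'a': 2
  'c': 1
  'd': 5
Scanning left to right for freq == 1:
  Position 0 ('c'): unique! => answer = 0

0


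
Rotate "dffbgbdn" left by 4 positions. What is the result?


Input: "dffbgbdn", rotate left by 4
First 4 characters: "dffb"
Remaining characters: "gbdn"
Concatenate remaining + first: "gbdn" + "dffb" = "gbdndffb"

gbdndffb


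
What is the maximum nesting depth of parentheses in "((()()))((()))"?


Input: "((()()))((()))"
Tracking depth:
  Position 0 '(': depth becomes 1
  Position 1 '(': depth becomes 2
  Position 2 '(': depth becomes 3
  Position 3 ')': depth becomes 2
  Position 4 '(': depth becomes 3
  Position 5 ')': depth becomes 2
  Position 6 ')': depth becomes 1
  Position 7 ')': depth becomes 0
  Position 8 '(': depth becomes 1
  Position 9 '(': depth becomes 2
  Position 10 '(': depth becomes 3
  Position 11 ')': depth becomes 2
  Position 12 ')': depth becomes 1
  Position 13 ')': depth becomes 0
Maximum depth reached: 3

3


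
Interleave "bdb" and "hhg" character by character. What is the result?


Interleaving "bdb" and "hhg":
  Position 0: 'b' from first, 'h' from second => "bh"
  Position 1: 'd' from first, 'h' from second => "dh"
  Position 2: 'b' from first, 'g' from second => "bg"
Result: bhdhbg

bhdhbg


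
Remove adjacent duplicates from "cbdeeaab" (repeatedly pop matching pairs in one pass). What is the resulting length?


Input: cbdeeaab
Stack-based adjacent duplicate removal:
  Read 'c': push. Stack: c
  Read 'b': push. Stack: cb
  Read 'd': push. Stack: cbd
  Read 'e': push. Stack: cbde
  Read 'e': matches stack top 'e' => pop. Stack: cbd
  Read 'a': push. Stack: cbda
  Read 'a': matches stack top 'a' => pop. Stack: cbd
  Read 'b': push. Stack: cbdb
Final stack: "cbdb" (length 4)

4


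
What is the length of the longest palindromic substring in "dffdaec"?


Input: "dffdaec"
Checking substrings for palindromes:
  [0:4] "dffd" (len 4) => palindrome
  [1:3] "ff" (len 2) => palindrome
Longest palindromic substring: "dffd" with length 4

4


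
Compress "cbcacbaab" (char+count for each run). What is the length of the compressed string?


Input: cbcacbaab
Runs:
  'c' x 1 => "c1"
  'b' x 1 => "b1"
  'c' x 1 => "c1"
  'a' x 1 => "a1"
  'c' x 1 => "c1"
  'b' x 1 => "b1"
  'a' x 2 => "a2"
  'b' x 1 => "b1"
Compressed: "c1b1c1a1c1b1a2b1"
Compressed length: 16

16


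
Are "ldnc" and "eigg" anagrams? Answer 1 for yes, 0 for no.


Strings: "ldnc", "eigg"
Sorted first:  cdln
Sorted second: eggi
Differ at position 0: 'c' vs 'e' => not anagrams

0


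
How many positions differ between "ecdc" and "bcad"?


Comparing "ecdc" and "bcad" position by position:
  Position 0: 'e' vs 'b' => DIFFER
  Position 1: 'c' vs 'c' => same
  Position 2: 'd' vs 'a' => DIFFER
  Position 3: 'c' vs 'd' => DIFFER
Positions that differ: 3

3


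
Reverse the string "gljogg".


Input: gljogg
Reading characters right to left:
  Position 5: 'g'
  Position 4: 'g'
  Position 3: 'o'
  Position 2: 'j'
  Position 1: 'l'
  Position 0: 'g'
Reversed: ggojlg

ggojlg


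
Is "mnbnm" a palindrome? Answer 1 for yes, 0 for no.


Input: mnbnm
Reversed: mnbnm
  Compare pos 0 ('m') with pos 4 ('m'): match
  Compare pos 1 ('n') with pos 3 ('n'): match
Result: palindrome

1


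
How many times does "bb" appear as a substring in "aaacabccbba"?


Searching for "bb" in "aaacabccbba"
Scanning each position:
  Position 0: "aa" => no
  Position 1: "aa" => no
  Position 2: "ac" => no
  Position 3: "ca" => no
  Position 4: "ab" => no
  Position 5: "bc" => no
  Position 6: "cc" => no
  Position 7: "cb" => no
  Position 8: "bb" => MATCH
  Position 9: "ba" => no
Total occurrences: 1

1


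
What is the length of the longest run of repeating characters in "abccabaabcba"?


Input: "abccabaabcba"
Scanning for longest run:
  Position 1 ('b'): new char, reset run to 1
  Position 2 ('c'): new char, reset run to 1
  Position 3 ('c'): continues run of 'c', length=2
  Position 4 ('a'): new char, reset run to 1
  Position 5 ('b'): new char, reset run to 1
  Position 6 ('a'): new char, reset run to 1
  Position 7 ('a'): continues run of 'a', length=2
  Position 8 ('b'): new char, reset run to 1
  Position 9 ('c'): new char, reset run to 1
  Position 10 ('b'): new char, reset run to 1
  Position 11 ('a'): new char, reset run to 1
Longest run: 'c' with length 2

2


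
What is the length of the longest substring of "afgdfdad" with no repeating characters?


Input: "afgdfdad"
Sliding window (track last position of each char):
  Position 0 ('a'): window [0,0] length 1 -- new best
  Position 1 ('f'): window [0,1] length 2 -- new best
  Position 2 ('g'): window [0,2] length 3 -- new best
  Position 3 ('d'): window [0,3] length 4 -- new best
  Position 4 ('f'): repeat (last at 1), move window start to 2
  Position 4 ('f'): window [2,4] length 3
  Position 5 ('d'): repeat (last at 3), move window start to 4
  Position 5 ('d'): window [4,5] length 2
  Position 6 ('a'): window [4,6] length 3
  Position 7 ('d'): repeat (last at 5), move window start to 6
  Position 7 ('d'): window [6,7] length 2
Longest substring with no repeats: "afgd" with length 4

4


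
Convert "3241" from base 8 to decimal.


Input: "3241" in base 8
Positional expansion:
  Digit '3' (value 3) x 8^3 = 1536
  Digit '2' (value 2) x 8^2 = 128
  Digit '4' (value 4) x 8^1 = 32
  Digit '1' (value 1) x 8^0 = 1
Sum = 1697

1697


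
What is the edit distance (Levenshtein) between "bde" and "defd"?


Computing edit distance: "bde" -> "defd"
DP table:
           d    e    f    d
      0    1    2    3    4
  b   1    1    2    3    4
  d   2    1    2    3    3
  e   3    2    1    2    3
Edit distance = dp[3][4] = 3

3


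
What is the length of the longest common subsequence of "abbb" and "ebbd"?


LCS of "abbb" and "ebbd"
DP table:
           e    b    b    d
      0    0    0    0    0
  a   0    0    0    0    0
  b   0    0    1    1    1
  b   0    0    1    2    2
  b   0    0    1    2    2
LCS length = dp[4][4] = 2

2


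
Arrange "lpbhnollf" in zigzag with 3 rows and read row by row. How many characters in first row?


Zigzag "lpbhnollf" into 3 rows:
Placing characters:
  'l' => row 0
  'p' => row 1
  'b' => row 2
  'h' => row 1
  'n' => row 0
  'o' => row 1
  'l' => row 2
  'l' => row 1
  'f' => row 0
Rows:
  Row 0: "lnf"
  Row 1: "phol"
  Row 2: "bl"
First row length: 3

3


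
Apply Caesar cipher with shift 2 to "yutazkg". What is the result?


Caesar cipher: shift "yutazkg" by 2
  'y' (pos 24) + 2 = pos 0 = 'a'
  'u' (pos 20) + 2 = pos 22 = 'w'
  't' (pos 19) + 2 = pos 21 = 'v'
  'a' (pos 0) + 2 = pos 2 = 'c'
  'z' (pos 25) + 2 = pos 1 = 'b'
  'k' (pos 10) + 2 = pos 12 = 'm'
  'g' (pos 6) + 2 = pos 8 = 'i'
Result: awvcbmi

awvcbmi


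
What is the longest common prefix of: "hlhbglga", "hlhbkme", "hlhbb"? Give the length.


Words: hlhbglga, hlhbkme, hlhbb
  Position 0: all 'h' => match
  Position 1: all 'l' => match
  Position 2: all 'h' => match
  Position 3: all 'b' => match
  Position 4: ('g', 'k', 'b') => mismatch, stop
LCP = "hlhb" (length 4)

4


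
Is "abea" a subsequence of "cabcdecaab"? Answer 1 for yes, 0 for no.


Check if "abea" is a subsequence of "cabcdecaab"
Greedy scan:
  Position 0 ('c'): no match needed
  Position 1 ('a'): matches sub[0] = 'a'
  Position 2 ('b'): matches sub[1] = 'b'
  Position 3 ('c'): no match needed
  Position 4 ('d'): no match needed
  Position 5 ('e'): matches sub[2] = 'e'
  Position 6 ('c'): no match needed
  Position 7 ('a'): matches sub[3] = 'a'
  Position 8 ('a'): no match needed
  Position 9 ('b'): no match needed
All 4 characters matched => is a subsequence

1


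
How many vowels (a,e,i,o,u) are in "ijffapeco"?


Input: ijffapeco
Checking each character:
  'i' at position 0: vowel (running total: 1)
  'j' at position 1: consonant
  'f' at position 2: consonant
  'f' at position 3: consonant
  'a' at position 4: vowel (running total: 2)
  'p' at position 5: consonant
  'e' at position 6: vowel (running total: 3)
  'c' at position 7: consonant
  'o' at position 8: vowel (running total: 4)
Total vowels: 4

4


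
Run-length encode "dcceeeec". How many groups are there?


Input: dcceeeec
Scanning for consecutive runs:
  Group 1: 'd' x 1 (positions 0-0)
  Group 2: 'c' x 2 (positions 1-2)
  Group 3: 'e' x 4 (positions 3-6)
  Group 4: 'c' x 1 (positions 7-7)
Total groups: 4

4


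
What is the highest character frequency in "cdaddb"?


Input: cdaddb
Character counts:
  'a': 1
  'b': 1
  'c': 1
  'd': 3
Maximum frequency: 3

3


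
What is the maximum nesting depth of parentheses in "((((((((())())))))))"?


Input: "((((((((())())))))))"
Tracking depth:
  Position 0 '(': depth becomes 1
  Position 1 '(': depth becomes 2
  Position 2 '(': depth becomes 3
  Position 3 '(': depth becomes 4
  Position 4 '(': depth becomes 5
  Position 5 '(': depth becomes 6
  Position 6 '(': depth becomes 7
  Position 7 '(': depth becomes 8
  Position 8 '(': depth becomes 9
  Position 9 ')': depth becomes 8
  Position 10 ')': depth becomes 7
  Position 11 '(': depth becomes 8
  Position 12 ')': depth becomes 7
  Position 13 ')': depth becomes 6
  Position 14 ')': depth becomes 5
  Position 15 ')': depth becomes 4
  Position 16 ')': depth becomes 3
  Position 17 ')': depth becomes 2
  Position 18 ')': depth becomes 1
  Position 19 ')': depth becomes 0
Maximum depth reached: 9

9


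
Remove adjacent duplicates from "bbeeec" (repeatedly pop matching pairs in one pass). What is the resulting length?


Input: bbeeec
Stack-based adjacent duplicate removal:
  Read 'b': push. Stack: b
  Read 'b': matches stack top 'b' => pop. Stack: (empty)
  Read 'e': push. Stack: e
  Read 'e': matches stack top 'e' => pop. Stack: (empty)
  Read 'e': push. Stack: e
  Read 'c': push. Stack: ec
Final stack: "ec" (length 2)

2


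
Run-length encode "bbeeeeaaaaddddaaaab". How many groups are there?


Input: bbeeeeaaaaddddaaaab
Scanning for consecutive runs:
  Group 1: 'b' x 2 (positions 0-1)
  Group 2: 'e' x 4 (positions 2-5)
  Group 3: 'a' x 4 (positions 6-9)
  Group 4: 'd' x 4 (positions 10-13)
  Group 5: 'a' x 4 (positions 14-17)
  Group 6: 'b' x 1 (positions 18-18)
Total groups: 6

6


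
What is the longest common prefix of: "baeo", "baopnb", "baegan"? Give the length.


Words: baeo, baopnb, baegan
  Position 0: all 'b' => match
  Position 1: all 'a' => match
  Position 2: ('e', 'o', 'e') => mismatch, stop
LCP = "ba" (length 2)

2


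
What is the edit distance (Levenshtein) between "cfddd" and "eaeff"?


Computing edit distance: "cfddd" -> "eaeff"
DP table:
           e    a    e    f    f
      0    1    2    3    4    5
  c   1    1    2    3    4    5
  f   2    2    2    3    3    4
  d   3    3    3    3    4    4
  d   4    4    4    4    4    5
  d   5    5    5    5    5    5
Edit distance = dp[5][5] = 5

5


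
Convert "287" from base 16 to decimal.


Input: "287" in base 16
Positional expansion:
  Digit '2' (value 2) x 16^2 = 512
  Digit '8' (value 8) x 16^1 = 128
  Digit '7' (value 7) x 16^0 = 7
Sum = 647

647


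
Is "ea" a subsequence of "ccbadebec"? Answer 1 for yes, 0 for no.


Check if "ea" is a subsequence of "ccbadebec"
Greedy scan:
  Position 0 ('c'): no match needed
  Position 1 ('c'): no match needed
  Position 2 ('b'): no match needed
  Position 3 ('a'): no match needed
  Position 4 ('d'): no match needed
  Position 5 ('e'): matches sub[0] = 'e'
  Position 6 ('b'): no match needed
  Position 7 ('e'): no match needed
  Position 8 ('c'): no match needed
Only matched 1/2 characters => not a subsequence

0


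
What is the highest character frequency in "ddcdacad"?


Input: ddcdacad
Character counts:
  'a': 2
  'c': 2
  'd': 4
Maximum frequency: 4

4


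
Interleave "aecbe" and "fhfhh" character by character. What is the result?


Interleaving "aecbe" and "fhfhh":
  Position 0: 'a' from first, 'f' from second => "af"
  Position 1: 'e' from first, 'h' from second => "eh"
  Position 2: 'c' from first, 'f' from second => "cf"
  Position 3: 'b' from first, 'h' from second => "bh"
  Position 4: 'e' from first, 'h' from second => "eh"
Result: afehcfbheh

afehcfbheh


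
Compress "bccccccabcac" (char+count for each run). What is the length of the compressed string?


Input: bccccccabcac
Runs:
  'b' x 1 => "b1"
  'c' x 6 => "c6"
  'a' x 1 => "a1"
  'b' x 1 => "b1"
  'c' x 1 => "c1"
  'a' x 1 => "a1"
  'c' x 1 => "c1"
Compressed: "b1c6a1b1c1a1c1"
Compressed length: 14

14


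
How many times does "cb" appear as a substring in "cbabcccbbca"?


Searching for "cb" in "cbabcccbbca"
Scanning each position:
  Position 0: "cb" => MATCH
  Position 1: "ba" => no
  Position 2: "ab" => no
  Position 3: "bc" => no
  Position 4: "cc" => no
  Position 5: "cc" => no
  Position 6: "cb" => MATCH
  Position 7: "bb" => no
  Position 8: "bc" => no
  Position 9: "ca" => no
Total occurrences: 2

2
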